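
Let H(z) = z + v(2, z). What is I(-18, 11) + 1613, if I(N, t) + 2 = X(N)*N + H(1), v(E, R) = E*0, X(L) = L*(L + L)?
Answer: -10052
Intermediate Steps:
X(L) = 2*L² (X(L) = L*(2*L) = 2*L²)
v(E, R) = 0
H(z) = z (H(z) = z + 0 = z)
I(N, t) = -1 + 2*N³ (I(N, t) = -2 + ((2*N²)*N + 1) = -2 + (2*N³ + 1) = -2 + (1 + 2*N³) = -1 + 2*N³)
I(-18, 11) + 1613 = (-1 + 2*(-18)³) + 1613 = (-1 + 2*(-5832)) + 1613 = (-1 - 11664) + 1613 = -11665 + 1613 = -10052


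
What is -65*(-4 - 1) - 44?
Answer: 281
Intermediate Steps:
-65*(-4 - 1) - 44 = -65*(-5) - 44 = 325 - 44 = 281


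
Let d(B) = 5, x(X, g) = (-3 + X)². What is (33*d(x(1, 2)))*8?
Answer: 1320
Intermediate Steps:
(33*d(x(1, 2)))*8 = (33*5)*8 = 165*8 = 1320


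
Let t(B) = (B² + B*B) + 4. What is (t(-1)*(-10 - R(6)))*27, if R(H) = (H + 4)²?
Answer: -17820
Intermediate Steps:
R(H) = (4 + H)²
t(B) = 4 + 2*B² (t(B) = (B² + B²) + 4 = 2*B² + 4 = 4 + 2*B²)
(t(-1)*(-10 - R(6)))*27 = ((4 + 2*(-1)²)*(-10 - (4 + 6)²))*27 = ((4 + 2*1)*(-10 - 1*10²))*27 = ((4 + 2)*(-10 - 1*100))*27 = (6*(-10 - 100))*27 = (6*(-110))*27 = -660*27 = -17820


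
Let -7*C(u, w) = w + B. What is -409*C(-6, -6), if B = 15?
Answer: 3681/7 ≈ 525.86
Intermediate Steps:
C(u, w) = -15/7 - w/7 (C(u, w) = -(w + 15)/7 = -(15 + w)/7 = -15/7 - w/7)
-409*C(-6, -6) = -409*(-15/7 - 1/7*(-6)) = -409*(-15/7 + 6/7) = -409*(-9/7) = 3681/7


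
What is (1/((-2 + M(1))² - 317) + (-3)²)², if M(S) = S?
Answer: 8082649/99856 ≈ 80.943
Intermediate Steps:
(1/((-2 + M(1))² - 317) + (-3)²)² = (1/((-2 + 1)² - 317) + (-3)²)² = (1/((-1)² - 317) + 9)² = (1/(1 - 317) + 9)² = (1/(-316) + 9)² = (-1/316 + 9)² = (2843/316)² = 8082649/99856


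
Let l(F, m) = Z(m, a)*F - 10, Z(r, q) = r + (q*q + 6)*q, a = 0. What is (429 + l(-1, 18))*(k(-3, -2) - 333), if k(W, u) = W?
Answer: -134736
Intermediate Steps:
Z(r, q) = r + q*(6 + q**2) (Z(r, q) = r + (q**2 + 6)*q = r + (6 + q**2)*q = r + q*(6 + q**2))
l(F, m) = -10 + F*m (l(F, m) = (m + 0**3 + 6*0)*F - 10 = (m + 0 + 0)*F - 10 = m*F - 10 = F*m - 10 = -10 + F*m)
(429 + l(-1, 18))*(k(-3, -2) - 333) = (429 + (-10 - 1*18))*(-3 - 333) = (429 + (-10 - 18))*(-336) = (429 - 28)*(-336) = 401*(-336) = -134736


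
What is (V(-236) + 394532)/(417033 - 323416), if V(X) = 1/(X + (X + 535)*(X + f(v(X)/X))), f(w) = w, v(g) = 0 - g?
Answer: 28050830667/6656075083 ≈ 4.2143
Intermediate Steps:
v(g) = -g
V(X) = 1/(X + (-1 + X)*(535 + X)) (V(X) = 1/(X + (X + 535)*(X + (-X)/X)) = 1/(X + (535 + X)*(X - 1)) = 1/(X + (535 + X)*(-1 + X)) = 1/(X + (-1 + X)*(535 + X)))
(V(-236) + 394532)/(417033 - 323416) = (1/(-535 + (-236)² + 535*(-236)) + 394532)/(417033 - 323416) = (1/(-535 + 55696 - 126260) + 394532)/93617 = (1/(-71099) + 394532)*(1/93617) = (-1/71099 + 394532)*(1/93617) = (28050830667/71099)*(1/93617) = 28050830667/6656075083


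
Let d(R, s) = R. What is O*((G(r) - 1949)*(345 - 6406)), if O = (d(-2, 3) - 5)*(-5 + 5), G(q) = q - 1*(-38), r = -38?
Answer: 0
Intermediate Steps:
G(q) = 38 + q (G(q) = q + 38 = 38 + q)
O = 0 (O = (-2 - 5)*(-5 + 5) = -7*0 = 0)
O*((G(r) - 1949)*(345 - 6406)) = 0*(((38 - 38) - 1949)*(345 - 6406)) = 0*((0 - 1949)*(-6061)) = 0*(-1949*(-6061)) = 0*11812889 = 0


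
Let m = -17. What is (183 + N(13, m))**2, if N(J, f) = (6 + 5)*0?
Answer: 33489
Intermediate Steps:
N(J, f) = 0 (N(J, f) = 11*0 = 0)
(183 + N(13, m))**2 = (183 + 0)**2 = 183**2 = 33489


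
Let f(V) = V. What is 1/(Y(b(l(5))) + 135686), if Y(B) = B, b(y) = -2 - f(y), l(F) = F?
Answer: 1/135679 ≈ 7.3703e-6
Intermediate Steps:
b(y) = -2 - y
1/(Y(b(l(5))) + 135686) = 1/((-2 - 1*5) + 135686) = 1/((-2 - 5) + 135686) = 1/(-7 + 135686) = 1/135679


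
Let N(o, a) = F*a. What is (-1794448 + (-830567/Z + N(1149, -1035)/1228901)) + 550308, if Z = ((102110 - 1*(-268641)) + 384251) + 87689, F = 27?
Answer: -1288412288830583602/1035583812591 ≈ -1.2441e+6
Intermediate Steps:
N(o, a) = 27*a
Z = 842691 (Z = ((102110 + 268641) + 384251) + 87689 = (370751 + 384251) + 87689 = 755002 + 87689 = 842691)
(-1794448 + (-830567/Z + N(1149, -1035)/1228901)) + 550308 = (-1794448 + (-830567/842691 + (27*(-1035))/1228901)) + 550308 = (-1794448 + (-830567*1/842691 - 27945*1/1228901)) + 550308 = (-1794448 + (-830567/842691 - 27945/1228901)) + 550308 = (-1794448 - 1044233616862/1035583812591) + 550308 = -1858302345569911630/1035583812591 + 550308 = -1288412288830583602/1035583812591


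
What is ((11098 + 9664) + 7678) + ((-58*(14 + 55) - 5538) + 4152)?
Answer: 23052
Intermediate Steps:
((11098 + 9664) + 7678) + ((-58*(14 + 55) - 5538) + 4152) = (20762 + 7678) + ((-58*69 - 5538) + 4152) = 28440 + ((-4002 - 5538) + 4152) = 28440 + (-9540 + 4152) = 28440 - 5388 = 23052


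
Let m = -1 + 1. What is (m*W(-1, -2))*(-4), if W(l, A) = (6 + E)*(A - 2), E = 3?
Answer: 0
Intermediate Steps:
m = 0
W(l, A) = -18 + 9*A (W(l, A) = (6 + 3)*(A - 2) = 9*(-2 + A) = -18 + 9*A)
(m*W(-1, -2))*(-4) = (0*(-18 + 9*(-2)))*(-4) = (0*(-18 - 18))*(-4) = (0*(-36))*(-4) = 0*(-4) = 0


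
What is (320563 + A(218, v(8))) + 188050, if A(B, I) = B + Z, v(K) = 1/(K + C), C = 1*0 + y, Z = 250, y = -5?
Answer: 509081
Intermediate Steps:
C = -5 (C = 1*0 - 5 = 0 - 5 = -5)
v(K) = 1/(-5 + K) (v(K) = 1/(K - 5) = 1/(-5 + K))
A(B, I) = 250 + B (A(B, I) = B + 250 = 250 + B)
(320563 + A(218, v(8))) + 188050 = (320563 + (250 + 218)) + 188050 = (320563 + 468) + 188050 = 321031 + 188050 = 509081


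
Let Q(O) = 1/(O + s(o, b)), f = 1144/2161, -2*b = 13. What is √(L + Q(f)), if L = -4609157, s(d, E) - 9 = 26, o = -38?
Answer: I*√3019005417064402/25593 ≈ 2146.9*I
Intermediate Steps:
b = -13/2 (b = -½*13 = -13/2 ≈ -6.5000)
s(d, E) = 35 (s(d, E) = 9 + 26 = 35)
f = 1144/2161 (f = 1144*(1/2161) = 1144/2161 ≈ 0.52938)
Q(O) = 1/(35 + O) (Q(O) = 1/(O + 35) = 1/(35 + O))
√(L + Q(f)) = √(-4609157 + 1/(35 + 1144/2161)) = √(-4609157 + 1/(76779/2161)) = √(-4609157 + 2161/76779) = √(-353886463142/76779) = I*√3019005417064402/25593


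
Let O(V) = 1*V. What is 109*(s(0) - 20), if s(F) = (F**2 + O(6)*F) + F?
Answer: -2180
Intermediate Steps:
O(V) = V
s(F) = F**2 + 7*F (s(F) = (F**2 + 6*F) + F = F**2 + 7*F)
109*(s(0) - 20) = 109*(0*(7 + 0) - 20) = 109*(0*7 - 20) = 109*(0 - 20) = 109*(-20) = -2180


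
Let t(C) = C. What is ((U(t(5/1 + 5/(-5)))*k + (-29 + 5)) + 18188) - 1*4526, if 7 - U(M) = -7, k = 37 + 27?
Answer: 14534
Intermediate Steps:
k = 64
U(M) = 14 (U(M) = 7 - 1*(-7) = 7 + 7 = 14)
((U(t(5/1 + 5/(-5)))*k + (-29 + 5)) + 18188) - 1*4526 = ((14*64 + (-29 + 5)) + 18188) - 1*4526 = ((896 - 24) + 18188) - 4526 = (872 + 18188) - 4526 = 19060 - 4526 = 14534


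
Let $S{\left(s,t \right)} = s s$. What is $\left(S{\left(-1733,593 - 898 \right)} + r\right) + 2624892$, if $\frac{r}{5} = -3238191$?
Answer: $-10562774$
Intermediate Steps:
$r = -16190955$ ($r = 5 \left(-3238191\right) = -16190955$)
$S{\left(s,t \right)} = s^{2}$
$\left(S{\left(-1733,593 - 898 \right)} + r\right) + 2624892 = \left(\left(-1733\right)^{2} - 16190955\right) + 2624892 = \left(3003289 - 16190955\right) + 2624892 = -13187666 + 2624892 = -10562774$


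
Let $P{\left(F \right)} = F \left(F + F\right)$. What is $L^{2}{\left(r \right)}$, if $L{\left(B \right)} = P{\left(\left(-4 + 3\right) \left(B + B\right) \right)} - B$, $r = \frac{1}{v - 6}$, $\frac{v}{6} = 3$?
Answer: $\frac{1}{1296} \approx 0.0007716$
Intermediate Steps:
$v = 18$ ($v = 6 \cdot 3 = 18$)
$P{\left(F \right)} = 2 F^{2}$ ($P{\left(F \right)} = F 2 F = 2 F^{2}$)
$r = \frac{1}{12}$ ($r = \frac{1}{18 - 6} = \frac{1}{12} \approx 0.083333$)
$L{\left(B \right)} = - B + 8 B^{2}$ ($L{\left(B \right)} = 2 \left(\left(-4 + 3\right) \left(B + B\right)\right)^{2} - B = 2 \left(- 2 B\right)^{2} - B = 2 \cdot 4 B^{2} - B = 8 B^{2} - B = - B + 8 B^{2}$)
$L^{2}{\left(r \right)} = \left(\frac{-1 + 8 \cdot \frac{1}{12}}{12}\right)^{2} = \left(\frac{-1 + \frac{2}{3}}{12}\right)^{2} = \left(\frac{1}{12} \left(- \frac{1}{3}\right)\right)^{2} = \left(- \frac{1}{36}\right)^{2} = \frac{1}{1296}$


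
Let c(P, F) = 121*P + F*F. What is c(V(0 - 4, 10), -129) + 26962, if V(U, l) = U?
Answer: 43119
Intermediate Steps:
c(P, F) = F² + 121*P (c(P, F) = 121*P + F² = F² + 121*P)
c(V(0 - 4, 10), -129) + 26962 = ((-129)² + 121*(0 - 4)) + 26962 = (16641 + 121*(-4)) + 26962 = (16641 - 484) + 26962 = 16157 + 26962 = 43119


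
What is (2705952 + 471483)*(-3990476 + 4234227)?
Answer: 774502958685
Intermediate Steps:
(2705952 + 471483)*(-3990476 + 4234227) = 3177435*243751 = 774502958685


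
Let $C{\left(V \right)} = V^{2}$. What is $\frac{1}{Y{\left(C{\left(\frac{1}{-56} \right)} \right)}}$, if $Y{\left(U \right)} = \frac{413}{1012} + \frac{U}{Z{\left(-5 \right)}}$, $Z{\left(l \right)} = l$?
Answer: $\frac{3967040}{1618707} \approx 2.4507$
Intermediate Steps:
$Y{\left(U \right)} = \frac{413}{1012} - \frac{U}{5}$ ($Y{\left(U \right)} = \frac{413}{1012} + \frac{U}{-5} = 413 \cdot \frac{1}{1012} + U \left(- \frac{1}{5}\right) = \frac{413}{1012} - \frac{U}{5}$)
$\frac{1}{Y{\left(C{\left(\frac{1}{-56} \right)} \right)}} = \frac{1}{\frac{413}{1012} - \frac{\left(\frac{1}{-56}\right)^{2}}{5}} = \frac{1}{\frac{413}{1012} - \frac{\left(- \frac{1}{56}\right)^{2}}{5}} = \frac{1}{\frac{413}{1012} - \frac{1}{15680}} = \frac{1}{\frac{1618707}{3967040}} = \frac{3967040}{1618707}$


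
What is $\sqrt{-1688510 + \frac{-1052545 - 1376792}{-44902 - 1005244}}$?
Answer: $\frac{i \sqrt{1862097456999745958}}{1050146} \approx 1299.4 i$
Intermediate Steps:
$\sqrt{-1688510 + \frac{-1052545 - 1376792}{-44902 - 1005244}} = \sqrt{-1688510 - \frac{2429337}{-1050146}} = \sqrt{-1688510 - - \frac{2429337}{1050146}} = \sqrt{-1688510 + \frac{2429337}{1050146}} = \sqrt{- \frac{1773179593123}{1050146}} = \frac{i \sqrt{1862097456999745958}}{1050146}$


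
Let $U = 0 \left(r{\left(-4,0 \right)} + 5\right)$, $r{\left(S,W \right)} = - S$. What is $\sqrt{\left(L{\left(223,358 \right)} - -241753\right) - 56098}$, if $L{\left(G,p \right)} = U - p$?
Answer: $\sqrt{185297} \approx 430.46$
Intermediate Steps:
$U = 0$ ($U = 0 \left(\left(-1\right) \left(-4\right) + 5\right) = 0 \left(4 + 5\right) = 0 \cdot 9 = 0$)
$L{\left(G,p \right)} = - p$ ($L{\left(G,p \right)} = 0 - p = - p$)
$\sqrt{\left(L{\left(223,358 \right)} - -241753\right) - 56098} = \sqrt{\left(\left(-1\right) 358 - -241753\right) - 56098} = \sqrt{\left(-358 + 241753\right) - 56098} = \sqrt{241395 - 56098} = \sqrt{185297}$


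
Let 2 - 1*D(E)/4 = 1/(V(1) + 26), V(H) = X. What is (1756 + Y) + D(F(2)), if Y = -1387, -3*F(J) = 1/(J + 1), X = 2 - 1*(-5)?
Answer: 12437/33 ≈ 376.88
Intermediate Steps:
X = 7 (X = 2 + 5 = 7)
V(H) = 7
F(J) = -1/(3*(1 + J)) (F(J) = -1/(3*(J + 1)) = -1/(3*(1 + J)))
D(E) = 260/33 (D(E) = 8 - 4/(7 + 26) = 8 - 4/33 = 260/33)
(1756 + Y) + D(F(2)) = (1756 - 1387) + 260/33 = 369 + 260/33 = 12437/33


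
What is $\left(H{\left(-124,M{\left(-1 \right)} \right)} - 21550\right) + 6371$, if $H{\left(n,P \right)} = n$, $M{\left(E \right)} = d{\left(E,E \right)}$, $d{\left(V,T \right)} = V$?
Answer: $-15303$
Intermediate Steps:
$M{\left(E \right)} = E$
$\left(H{\left(-124,M{\left(-1 \right)} \right)} - 21550\right) + 6371 = \left(-124 - 21550\right) + 6371 = -21674 + 6371 = -15303$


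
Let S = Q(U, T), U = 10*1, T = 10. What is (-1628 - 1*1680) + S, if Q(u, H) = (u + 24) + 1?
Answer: -3273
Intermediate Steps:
U = 10
Q(u, H) = 25 + u (Q(u, H) = (24 + u) + 1 = 25 + u)
S = 35 (S = 25 + 10 = 35)
(-1628 - 1*1680) + S = (-1628 - 1*1680) + 35 = (-1628 - 1680) + 35 = -3308 + 35 = -3273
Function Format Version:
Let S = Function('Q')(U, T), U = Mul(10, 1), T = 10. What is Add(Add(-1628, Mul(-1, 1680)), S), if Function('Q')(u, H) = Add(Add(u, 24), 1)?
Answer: -3273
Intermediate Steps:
U = 10
Function('Q')(u, H) = Add(25, u) (Function('Q')(u, H) = Add(Add(24, u), 1) = Add(25, u))
S = 35 (S = Add(25, 10) = 35)
Add(Add(-1628, Mul(-1, 1680)), S) = Add(Add(-1628, Mul(-1, 1680)), 35) = Add(Add(-1628, -1680), 35) = Add(-3308, 35) = -3273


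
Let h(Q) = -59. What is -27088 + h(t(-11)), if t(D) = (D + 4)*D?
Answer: -27147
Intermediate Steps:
t(D) = D*(4 + D) (t(D) = (4 + D)*D = D*(4 + D))
-27088 + h(t(-11)) = -27088 - 59 = -27147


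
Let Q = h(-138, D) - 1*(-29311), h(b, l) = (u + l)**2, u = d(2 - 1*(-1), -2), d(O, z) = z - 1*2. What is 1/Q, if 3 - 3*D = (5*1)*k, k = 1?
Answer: 9/263995 ≈ 3.4092e-5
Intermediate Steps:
d(O, z) = -2 + z (d(O, z) = z - 2 = -2 + z)
u = -4 (u = -2 - 2 = -4)
D = -2/3 (D = 1 - 5*1/3 = 1 - 5/3 = -2/3 ≈ -0.66667)
h(b, l) = (-4 + l)**2
Q = 263995/9 (Q = (-4 - 2/3)**2 - 1*(-29311) = (-14/3)**2 + 29311 = 196/9 + 29311 = 263995/9 ≈ 29333.)
1/Q = 1/(263995/9) = 9/263995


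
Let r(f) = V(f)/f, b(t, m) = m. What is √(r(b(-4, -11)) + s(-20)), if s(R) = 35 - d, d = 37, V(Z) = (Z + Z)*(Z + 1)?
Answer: I*√22 ≈ 4.6904*I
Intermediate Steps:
V(Z) = 2*Z*(1 + Z) (V(Z) = (2*Z)*(1 + Z) = 2*Z*(1 + Z))
r(f) = 2 + 2*f (r(f) = (2*f*(1 + f))/f = 2 + 2*f)
s(R) = -2 (s(R) = 35 - 1*37 = 35 - 37 = -2)
√(r(b(-4, -11)) + s(-20)) = √((2 + 2*(-11)) - 2) = √((2 - 22) - 2) = √(-20 - 2) = √(-22) = I*√22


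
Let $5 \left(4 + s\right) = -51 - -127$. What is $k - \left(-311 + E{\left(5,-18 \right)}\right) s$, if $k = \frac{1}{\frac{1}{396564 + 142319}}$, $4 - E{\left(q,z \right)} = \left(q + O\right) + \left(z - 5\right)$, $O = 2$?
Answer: $\frac{2710711}{5} \approx 5.4214 \cdot 10^{5}$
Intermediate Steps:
$s = \frac{56}{5}$ ($s = -4 + \frac{-51 - -127}{5} = -4 + \frac{-51 + 127}{5} = -4 + \frac{1}{5} \cdot 76 = -4 + \frac{76}{5} = \frac{56}{5} \approx 11.2$)
$E{\left(q,z \right)} = 7 - q - z$ ($E{\left(q,z \right)} = 4 - \left(\left(q + 2\right) + \left(z - 5\right)\right) = 4 - \left(\left(2 + q\right) + \left(z - 5\right)\right) = 4 - \left(\left(2 + q\right) + \left(-5 + z\right)\right) = 4 - \left(-3 + q + z\right) = 7 - q - z$)
$k = 538883$ ($k = \frac{1}{\frac{1}{538883}} = 538883$)
$k - \left(-311 + E{\left(5,-18 \right)}\right) s = 538883 - \left(-311 - -20\right) \frac{56}{5} = 538883 - \left(-311 + \left(7 - 5 + 18\right)\right) \frac{56}{5} = 538883 - \left(-311 + 20\right) \frac{56}{5} = 538883 - \left(-291\right) \frac{56}{5} = 538883 - - \frac{16296}{5} = 538883 + \frac{16296}{5} = \frac{2710711}{5}$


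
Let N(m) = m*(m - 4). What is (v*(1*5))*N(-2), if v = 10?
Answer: 600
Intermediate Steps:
N(m) = m*(-4 + m)
(v*(1*5))*N(-2) = (10*(1*5))*(-2*(-4 - 2)) = (10*5)*(-2*(-6)) = 50*12 = 600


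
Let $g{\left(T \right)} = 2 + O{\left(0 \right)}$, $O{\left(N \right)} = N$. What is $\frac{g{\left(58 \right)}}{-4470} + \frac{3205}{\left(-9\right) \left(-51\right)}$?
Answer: $\frac{2387572}{341955} \approx 6.9821$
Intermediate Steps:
$g{\left(T \right)} = 2$ ($g{\left(T \right)} = 2 + 0 = 2$)
$\frac{g{\left(58 \right)}}{-4470} + \frac{3205}{\left(-9\right) \left(-51\right)} = \frac{2}{-4470} + \frac{3205}{\left(-9\right) \left(-51\right)} = 2 \left(- \frac{1}{4470}\right) + \frac{3205}{459} = - \frac{1}{2235} + 3205 \cdot \frac{1}{459} = - \frac{1}{2235} + \frac{3205}{459} = \frac{2387572}{341955}$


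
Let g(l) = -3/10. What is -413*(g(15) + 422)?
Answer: -1741621/10 ≈ -1.7416e+5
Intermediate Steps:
g(l) = -3/10 (g(l) = -3*⅒ = -3/10)
-413*(g(15) + 422) = -413*(-3/10 + 422) = -413*4217/10 = -1741621/10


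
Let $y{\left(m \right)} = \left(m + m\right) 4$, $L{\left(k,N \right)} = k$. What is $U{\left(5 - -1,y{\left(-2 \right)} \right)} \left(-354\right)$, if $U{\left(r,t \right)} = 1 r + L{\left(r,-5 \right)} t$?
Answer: $31860$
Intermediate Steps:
$y{\left(m \right)} = 8 m$ ($y{\left(m \right)} = 2 m 4 = 8 m$)
$U{\left(r,t \right)} = r + r t$ ($U{\left(r,t \right)} = 1 r + r t = r + r t$)
$U{\left(5 - -1,y{\left(-2 \right)} \right)} \left(-354\right) = \left(5 - -1\right) \left(1 + 8 \left(-2\right)\right) \left(-354\right) = \left(5 + 1\right) \left(1 - 16\right) \left(-354\right) = 6 \left(-15\right) \left(-354\right) = \left(-90\right) \left(-354\right) = 31860$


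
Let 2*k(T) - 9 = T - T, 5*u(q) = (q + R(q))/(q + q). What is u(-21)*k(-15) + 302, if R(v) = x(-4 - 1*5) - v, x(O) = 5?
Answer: 8453/28 ≈ 301.89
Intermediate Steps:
R(v) = 5 - v
u(q) = 1/(2*q) (u(q) = ((q + (5 - q))/(q + q))/5 = (5/((2*q)))/5 = (5*(1/(2*q)))/5 = (5/(2*q))/5 = 1/(2*q))
k(T) = 9/2 (k(T) = 9/2 + (T - T)/2 = 9/2 + (½)*0 = 9/2 + 0 = 9/2)
u(-21)*k(-15) + 302 = ((½)/(-21))*(9/2) + 302 = ((½)*(-1/21))*(9/2) + 302 = -1/42*9/2 + 302 = -3/28 + 302 = 8453/28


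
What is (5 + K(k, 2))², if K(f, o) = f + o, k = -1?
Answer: 36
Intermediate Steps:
(5 + K(k, 2))² = (5 + (-1 + 2))² = (5 + 1)² = 6² = 36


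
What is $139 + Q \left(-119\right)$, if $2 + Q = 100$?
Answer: $-11523$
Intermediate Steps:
$Q = 98$ ($Q = -2 + 100 = 98$)
$139 + Q \left(-119\right) = 139 + 98 \left(-119\right) = 139 - 11662 = -11523$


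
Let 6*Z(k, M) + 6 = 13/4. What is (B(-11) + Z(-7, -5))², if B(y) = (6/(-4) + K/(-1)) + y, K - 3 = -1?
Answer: 128881/576 ≈ 223.75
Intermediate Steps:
Z(k, M) = -11/24 (Z(k, M) = -1 + (13/4)/6 = -1 + (13*(¼))/6 = -1 + (⅙)*(13/4) = -1 + 13/24 = -11/24)
K = 2 (K = 3 - 1 = 2)
B(y) = -7/2 + y (B(y) = (6/(-4) + 2/(-1)) + y = (6*(-¼) + 2*(-1)) + y = (-3/2 - 2) + y = -7/2 + y)
(B(-11) + Z(-7, -5))² = ((-7/2 - 11) - 11/24)² = (-29/2 - 11/24)² = (-359/24)² = 128881/576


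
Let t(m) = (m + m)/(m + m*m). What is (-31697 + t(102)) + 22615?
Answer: -935444/103 ≈ -9082.0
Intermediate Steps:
t(m) = 2*m/(m + m**2) (t(m) = (2*m)/(m + m**2) = 2*m/(m + m**2))
(-31697 + t(102)) + 22615 = (-31697 + 2/(1 + 102)) + 22615 = (-31697 + 2/103) + 22615 = -3264789/103 + 22615 = -935444/103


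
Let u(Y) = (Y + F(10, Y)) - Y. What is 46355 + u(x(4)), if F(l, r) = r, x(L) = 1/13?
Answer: 602616/13 ≈ 46355.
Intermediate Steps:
x(L) = 1/13
u(Y) = Y (u(Y) = (Y + Y) - Y = 2*Y - Y = Y)
46355 + u(x(4)) = 46355 + 1/13 = 602616/13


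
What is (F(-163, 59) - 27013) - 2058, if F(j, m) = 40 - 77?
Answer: -29108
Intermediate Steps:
F(j, m) = -37
(F(-163, 59) - 27013) - 2058 = (-37 - 27013) - 2058 = -27050 - 2058 = -29108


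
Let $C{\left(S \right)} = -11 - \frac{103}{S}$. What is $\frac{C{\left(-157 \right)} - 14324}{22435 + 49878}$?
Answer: $- \frac{2250492}{11353141} \approx -0.19823$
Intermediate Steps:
$C{\left(S \right)} = -11 - \frac{103}{S}$
$\frac{C{\left(-157 \right)} - 14324}{22435 + 49878} = \frac{\left(-11 - \frac{103}{-157}\right) - 14324}{22435 + 49878} = \frac{\left(-11 - - \frac{103}{157}\right) - 14324}{72313} = \left(\left(-11 + \frac{103}{157}\right) - 14324\right) \frac{1}{72313} = \left(- \frac{1624}{157} - 14324\right) \frac{1}{72313} = \left(- \frac{2250492}{157}\right) \frac{1}{72313} = - \frac{2250492}{11353141}$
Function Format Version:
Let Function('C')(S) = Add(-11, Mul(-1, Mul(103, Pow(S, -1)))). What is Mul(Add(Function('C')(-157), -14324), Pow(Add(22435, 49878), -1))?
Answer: Rational(-2250492, 11353141) ≈ -0.19823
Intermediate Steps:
Function('C')(S) = Add(-11, Mul(-103, Pow(S, -1)))
Mul(Add(Function('C')(-157), -14324), Pow(Add(22435, 49878), -1)) = Mul(Add(Add(-11, Mul(-103, Pow(-157, -1))), -14324), Pow(Add(22435, 49878), -1)) = Mul(Add(Add(-11, Mul(-103, Rational(-1, 157))), -14324), Pow(72313, -1)) = Mul(Add(Add(-11, Rational(103, 157)), -14324), Rational(1, 72313)) = Mul(Add(Rational(-1624, 157), -14324), Rational(1, 72313)) = Mul(Rational(-2250492, 157), Rational(1, 72313)) = Rational(-2250492, 11353141)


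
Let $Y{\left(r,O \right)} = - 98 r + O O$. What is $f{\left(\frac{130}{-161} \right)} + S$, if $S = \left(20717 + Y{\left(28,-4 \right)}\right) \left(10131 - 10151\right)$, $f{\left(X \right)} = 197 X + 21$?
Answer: $- \frac{57946809}{161} \approx -3.5992 \cdot 10^{5}$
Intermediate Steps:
$f{\left(X \right)} = 21 + 197 X$
$Y{\left(r,O \right)} = O^{2} - 98 r$ ($Y{\left(r,O \right)} = - 98 r + O^{2} = O^{2} - 98 r$)
$S = -359780$ ($S = \left(20717 + \left(\left(-4\right)^{2} - 2744\right)\right) \left(10131 - 10151\right) = \left(20717 + \left(16 - 2744\right)\right) \left(-20\right) = \left(20717 - 2728\right) \left(-20\right) = 17989 \left(-20\right) = -359780$)
$f{\left(\frac{130}{-161} \right)} + S = \left(21 + 197 \frac{130}{-161}\right) - 359780 = \left(21 + 197 \cdot 130 \left(- \frac{1}{161}\right)\right) - 359780 = \left(21 + 197 \left(- \frac{130}{161}\right)\right) - 359780 = \left(21 - \frac{25610}{161}\right) - 359780 = - \frac{22229}{161} - 359780 = - \frac{57946809}{161}$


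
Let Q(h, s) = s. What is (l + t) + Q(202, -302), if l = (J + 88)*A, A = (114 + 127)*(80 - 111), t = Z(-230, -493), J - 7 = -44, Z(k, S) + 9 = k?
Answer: -381562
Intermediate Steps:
Z(k, S) = -9 + k
J = -37 (J = 7 - 44 = -37)
t = -239 (t = -9 - 230 = -239)
A = -7471 (A = 241*(-31) = -7471)
l = -381021 (l = (-37 + 88)*(-7471) = 51*(-7471) = -381021)
(l + t) + Q(202, -302) = (-381021 - 239) - 302 = -381260 - 302 = -381562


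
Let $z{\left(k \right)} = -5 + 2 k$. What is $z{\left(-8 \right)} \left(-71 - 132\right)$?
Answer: $4263$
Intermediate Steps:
$z{\left(-8 \right)} \left(-71 - 132\right) = \left(-5 + 2 \left(-8\right)\right) \left(-71 - 132\right) = \left(-5 - 16\right) \left(-203\right) = \left(-21\right) \left(-203\right) = 4263$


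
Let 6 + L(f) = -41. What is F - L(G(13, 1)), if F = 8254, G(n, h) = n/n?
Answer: 8301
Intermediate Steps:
G(n, h) = 1
L(f) = -47 (L(f) = -6 - 41 = -47)
F - L(G(13, 1)) = 8254 - 1*(-47) = 8254 + 47 = 8301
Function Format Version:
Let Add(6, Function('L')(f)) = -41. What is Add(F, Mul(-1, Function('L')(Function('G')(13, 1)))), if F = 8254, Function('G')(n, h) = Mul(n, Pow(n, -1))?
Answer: 8301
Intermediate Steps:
Function('G')(n, h) = 1
Function('L')(f) = -47 (Function('L')(f) = Add(-6, -41) = -47)
Add(F, Mul(-1, Function('L')(Function('G')(13, 1)))) = Add(8254, Mul(-1, -47)) = Add(8254, 47) = 8301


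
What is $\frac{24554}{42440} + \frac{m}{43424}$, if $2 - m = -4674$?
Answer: $\frac{39521323}{57591080} \approx 0.68624$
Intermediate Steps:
$m = 4676$ ($m = 2 - -4674 = 2 + 4674 = 4676$)
$\frac{24554}{42440} + \frac{m}{43424} = \frac{24554}{42440} + \frac{4676}{43424} = 24554 \cdot \frac{1}{42440} + 4676 \cdot \frac{1}{43424} = \frac{12277}{21220} + \frac{1169}{10856} = \frac{39521323}{57591080}$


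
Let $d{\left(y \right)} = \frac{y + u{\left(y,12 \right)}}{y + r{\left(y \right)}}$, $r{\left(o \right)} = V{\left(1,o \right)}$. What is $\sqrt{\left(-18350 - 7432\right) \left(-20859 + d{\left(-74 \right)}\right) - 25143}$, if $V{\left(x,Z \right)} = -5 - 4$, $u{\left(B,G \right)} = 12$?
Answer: $\frac{\sqrt{3704506953783}}{83} \approx 23189.0$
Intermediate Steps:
$V{\left(x,Z \right)} = -9$ ($V{\left(x,Z \right)} = -5 - 4 = -9$)
$r{\left(o \right)} = -9$
$d{\left(y \right)} = \frac{12 + y}{-9 + y}$ ($d{\left(y \right)} = \frac{y + 12}{y - 9} = \frac{12 + y}{-9 + y}$)
$\sqrt{\left(-18350 - 7432\right) \left(-20859 + d{\left(-74 \right)}\right) - 25143} = \sqrt{\left(-18350 - 7432\right) \left(-20859 + \frac{12 - 74}{-9 - 74}\right) - 25143} = \sqrt{- 25782 \left(-20859 + \frac{1}{-83} \left(-62\right)\right) - 25143} = \sqrt{- 25782 \left(-20859 - - \frac{62}{83}\right) - 25143} = \sqrt{- 25782 \left(-20859 + \frac{62}{83}\right) - 25143} = \sqrt{\left(-25782\right) \left(- \frac{1731235}{83}\right) - 25143} = \sqrt{\frac{44634700770}{83} - 25143} = \sqrt{\frac{44632613901}{83}} = \frac{\sqrt{3704506953783}}{83}$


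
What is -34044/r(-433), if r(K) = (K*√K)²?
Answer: 34044/81182737 ≈ 0.00041935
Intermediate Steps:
r(K) = K³ (r(K) = (K^(3/2))² = K³)
-34044/r(-433) = -34044/((-433)³) = -34044/(-81182737) = -34044*(-1/81182737) = 34044/81182737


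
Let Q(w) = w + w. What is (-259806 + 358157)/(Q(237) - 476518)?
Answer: -98351/476044 ≈ -0.20660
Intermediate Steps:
Q(w) = 2*w
(-259806 + 358157)/(Q(237) - 476518) = (-259806 + 358157)/(2*237 - 476518) = 98351/(474 - 476518) = 98351/(-476044) = 98351*(-1/476044) = -98351/476044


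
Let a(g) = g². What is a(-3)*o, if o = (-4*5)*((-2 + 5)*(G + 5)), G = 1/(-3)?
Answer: -2520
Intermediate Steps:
G = -⅓ ≈ -0.33333
o = -280 (o = (-4*5)*((-2 + 5)*(-⅓ + 5)) = -60*14/3 = -20*14 = -280)
a(-3)*o = (-3)²*(-280) = 9*(-280) = -2520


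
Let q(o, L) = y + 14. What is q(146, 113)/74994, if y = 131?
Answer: 5/2586 ≈ 0.0019335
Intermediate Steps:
q(o, L) = 145 (q(o, L) = 131 + 14 = 145)
q(146, 113)/74994 = 145/74994 = 145*(1/74994) = 5/2586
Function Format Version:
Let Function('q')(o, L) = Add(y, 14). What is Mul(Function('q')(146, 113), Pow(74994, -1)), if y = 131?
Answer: Rational(5, 2586) ≈ 0.0019335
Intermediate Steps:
Function('q')(o, L) = 145 (Function('q')(o, L) = Add(131, 14) = 145)
Mul(Function('q')(146, 113), Pow(74994, -1)) = Mul(145, Pow(74994, -1)) = Mul(145, Rational(1, 74994)) = Rational(5, 2586)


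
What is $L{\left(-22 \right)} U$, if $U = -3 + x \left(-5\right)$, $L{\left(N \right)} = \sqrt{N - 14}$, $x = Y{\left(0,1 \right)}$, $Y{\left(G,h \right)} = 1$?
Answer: $- 48 i \approx - 48.0 i$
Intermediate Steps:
$x = 1$
$L{\left(N \right)} = \sqrt{-14 + N}$
$U = -8$ ($U = -3 + 1 \left(-5\right) = -3 - 5 = -8$)
$L{\left(-22 \right)} U = \sqrt{-14 - 22} \left(-8\right) = \sqrt{-36} \left(-8\right) = 6 i \left(-8\right) = - 48 i$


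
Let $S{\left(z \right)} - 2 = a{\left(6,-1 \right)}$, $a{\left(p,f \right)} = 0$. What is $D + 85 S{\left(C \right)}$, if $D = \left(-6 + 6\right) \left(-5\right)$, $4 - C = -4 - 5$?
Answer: $170$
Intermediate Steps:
$C = 13$ ($C = 4 - \left(-4 - 5\right) = 4 - -9 = 4 + 9 = 13$)
$D = 0$ ($D = 0 \left(-5\right) = 0$)
$S{\left(z \right)} = 2$ ($S{\left(z \right)} = 2 + 0 = 2$)
$D + 85 S{\left(C \right)} = 0 + 85 \cdot 2 = 0 + 170 = 170$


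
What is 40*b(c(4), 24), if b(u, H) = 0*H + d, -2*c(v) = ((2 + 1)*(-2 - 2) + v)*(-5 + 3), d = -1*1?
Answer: -40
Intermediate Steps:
d = -1
c(v) = -12 + v (c(v) = -((2 + 1)*(-2 - 2) + v)*(-5 + 3)/2 = -(3*(-4) + v)*(-2)/2 = -(-12 + v)*(-2)/2 = -(24 - 2*v)/2 = -12 + v)
b(u, H) = -1 (b(u, H) = 0*H - 1 = 0 - 1 = -1)
40*b(c(4), 24) = 40*(-1) = -40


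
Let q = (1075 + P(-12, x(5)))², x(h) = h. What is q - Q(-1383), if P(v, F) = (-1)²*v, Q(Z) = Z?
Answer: 1131352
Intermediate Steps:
P(v, F) = v (P(v, F) = 1*v = v)
q = 1129969 (q = (1075 - 12)² = 1063² = 1129969)
q - Q(-1383) = 1129969 - 1*(-1383) = 1129969 + 1383 = 1131352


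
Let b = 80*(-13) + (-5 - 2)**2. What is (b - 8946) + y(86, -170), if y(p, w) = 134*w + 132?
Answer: -32585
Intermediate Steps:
y(p, w) = 132 + 134*w
b = -991 (b = -1040 + (-7)**2 = -1040 + 49 = -991)
(b - 8946) + y(86, -170) = (-991 - 8946) + (132 + 134*(-170)) = -9937 + (132 - 22780) = -9937 - 22648 = -32585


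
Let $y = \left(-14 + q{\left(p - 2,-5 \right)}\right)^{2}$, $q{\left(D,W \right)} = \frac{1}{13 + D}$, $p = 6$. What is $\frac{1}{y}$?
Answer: $\frac{289}{56169} \approx 0.0051452$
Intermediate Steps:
$y = \frac{56169}{289}$ ($y = \left(-14 + \frac{1}{13 + \left(6 - 2\right)}\right)^{2} = \left(-14 + \frac{1}{13 + 4}\right)^{2} = \left(-14 + \frac{1}{17}\right)^{2} = \left(- \frac{237}{17}\right)^{2} = \frac{56169}{289} \approx 194.36$)
$\frac{1}{y} = \frac{1}{\frac{56169}{289}} = \frac{289}{56169}$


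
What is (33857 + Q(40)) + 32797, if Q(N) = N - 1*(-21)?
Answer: 66715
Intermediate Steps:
Q(N) = 21 + N (Q(N) = N + 21 = 21 + N)
(33857 + Q(40)) + 32797 = (33857 + (21 + 40)) + 32797 = (33857 + 61) + 32797 = 33918 + 32797 = 66715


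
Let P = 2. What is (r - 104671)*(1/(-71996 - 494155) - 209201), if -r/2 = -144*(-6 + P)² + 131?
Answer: 11882428325689400/566151 ≈ 2.0988e+10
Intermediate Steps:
r = 4346 (r = -2*(-144*(-6 + 2)² + 131) = -2*(-144*(-4)² + 131) = -2*(-144*16 + 131) = -2*(-2304 + 131) = -2*(-2173) = 4346)
(r - 104671)*(1/(-71996 - 494155) - 209201) = (4346 - 104671)*(1/(-71996 - 494155) - 209201) = -100325*(1/(-566151) - 209201) = -100325*(-1/566151 - 209201) = -100325*(-118439355352/566151) = 11882428325689400/566151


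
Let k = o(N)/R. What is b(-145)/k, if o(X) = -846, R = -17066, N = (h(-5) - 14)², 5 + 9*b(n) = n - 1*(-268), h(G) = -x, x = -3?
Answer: 1006894/3807 ≈ 264.48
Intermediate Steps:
h(G) = 3 (h(G) = -1*(-3) = 3)
b(n) = 263/9 + n/9 (b(n) = -5/9 + (n - 1*(-268))/9 = -5/9 + (n + 268)/9 = -5/9 + (268 + n)/9 = -5/9 + (268/9 + n/9) = 263/9 + n/9)
N = 121 (N = (3 - 14)² = (-11)² = 121)
k = 423/8533 (k = -846/(-17066) = -846*(-1/17066) = 423/8533 ≈ 0.049572)
b(-145)/k = (263/9 + (⅑)*(-145))/(423/8533) = (263/9 - 145/9)*(8533/423) = (118/9)*(8533/423) = 1006894/3807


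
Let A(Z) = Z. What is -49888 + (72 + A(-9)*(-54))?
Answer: -49330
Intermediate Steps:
-49888 + (72 + A(-9)*(-54)) = -49888 + (72 - 9*(-54)) = -49888 + (72 + 486) = -49888 + 558 = -49330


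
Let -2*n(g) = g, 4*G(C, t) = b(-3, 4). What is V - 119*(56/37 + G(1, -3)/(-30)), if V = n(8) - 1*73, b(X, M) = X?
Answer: -384923/1480 ≈ -260.08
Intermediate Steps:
G(C, t) = -¾ (G(C, t) = (¼)*(-3) = -¾)
n(g) = -g/2
V = -77 (V = -½*8 - 1*73 = -4 - 73 = -77)
V - 119*(56/37 + G(1, -3)/(-30)) = -77 - 119*(56/37 - ¾/(-30)) = -77 - 119*(56*(1/37) - ¾*(-1/30)) = -77 - 119*(56/37 + 1/40) = -77 - 119*2277/1480 = -77 - 270963/1480 = -384923/1480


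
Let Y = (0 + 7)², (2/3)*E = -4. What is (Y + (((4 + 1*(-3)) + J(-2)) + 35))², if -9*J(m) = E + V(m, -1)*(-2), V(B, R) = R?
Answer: 591361/81 ≈ 7300.8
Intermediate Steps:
E = -6 (E = (3/2)*(-4) = -6)
J(m) = 4/9 (J(m) = -(-6 - 1*(-2))/9 = -(-6 + 2)/9 = -⅑*(-4) = 4/9)
Y = 49 (Y = 7² = 49)
(Y + (((4 + 1*(-3)) + J(-2)) + 35))² = (49 + (((4 + 1*(-3)) + 4/9) + 35))² = (49 + (((4 - 3) + 4/9) + 35))² = (49 + ((1 + 4/9) + 35))² = (49 + (13/9 + 35))² = (49 + 328/9)² = (769/9)² = 591361/81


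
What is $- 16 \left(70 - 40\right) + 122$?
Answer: $-358$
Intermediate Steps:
$- 16 \left(70 - 40\right) + 122 = \left(-16\right) 30 + 122 = -480 + 122 = -358$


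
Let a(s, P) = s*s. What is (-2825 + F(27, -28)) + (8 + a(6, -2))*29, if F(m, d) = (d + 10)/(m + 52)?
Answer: -122389/79 ≈ -1549.2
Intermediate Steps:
a(s, P) = s²
F(m, d) = (10 + d)/(52 + m)
(-2825 + F(27, -28)) + (8 + a(6, -2))*29 = (-2825 + (10 - 28)/(52 + 27)) + (8 + 6²)*29 = (-2825 - 18/79) + (8 + 36)*29 = (-2825 + (1/79)*(-18)) + 44*29 = (-2825 - 18/79) + 1276 = -223193/79 + 1276 = -122389/79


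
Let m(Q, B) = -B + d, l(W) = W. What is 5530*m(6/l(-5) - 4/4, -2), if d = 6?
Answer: 44240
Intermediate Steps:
m(Q, B) = 6 - B (m(Q, B) = -B + 6 = 6 - B)
5530*m(6/l(-5) - 4/4, -2) = 5530*(6 - 1*(-2)) = 5530*(6 + 2) = 5530*8 = 44240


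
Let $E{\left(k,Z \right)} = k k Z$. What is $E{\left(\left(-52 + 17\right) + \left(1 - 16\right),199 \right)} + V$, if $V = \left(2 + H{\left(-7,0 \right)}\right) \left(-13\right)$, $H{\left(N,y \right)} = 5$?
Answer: $497409$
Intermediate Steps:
$E{\left(k,Z \right)} = Z k^{2}$ ($E{\left(k,Z \right)} = k^{2} Z = Z k^{2}$)
$V = -91$ ($V = \left(2 + 5\right) \left(-13\right) = 7 \left(-13\right) = -91$)
$E{\left(\left(-52 + 17\right) + \left(1 - 16\right),199 \right)} + V = 199 \left(\left(-52 + 17\right) + \left(1 - 16\right)\right)^{2} - 91 = 199 \left(-35 - 15\right)^{2} - 91 = 199 \left(-50\right)^{2} - 91 = 199 \cdot 2500 - 91 = 497500 - 91 = 497409$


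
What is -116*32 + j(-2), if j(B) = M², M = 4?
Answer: -3696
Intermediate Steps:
j(B) = 16 (j(B) = 4² = 16)
-116*32 + j(-2) = -116*32 + 16 = -3712 + 16 = -3696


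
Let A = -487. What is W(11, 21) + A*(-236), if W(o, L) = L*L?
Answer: 115373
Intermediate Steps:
W(o, L) = L²
W(11, 21) + A*(-236) = 21² - 487*(-236) = 441 + 114932 = 115373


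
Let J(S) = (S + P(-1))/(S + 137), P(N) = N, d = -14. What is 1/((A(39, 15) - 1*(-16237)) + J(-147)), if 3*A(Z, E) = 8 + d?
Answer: 5/81249 ≈ 6.1539e-5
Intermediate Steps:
A(Z, E) = -2 (A(Z, E) = (8 - 14)/3 = (⅓)*(-6) = -2)
J(S) = (-1 + S)/(137 + S) (J(S) = (S - 1)/(S + 137) = (-1 + S)/(137 + S))
1/((A(39, 15) - 1*(-16237)) + J(-147)) = 1/((-2 - 1*(-16237)) + (-1 - 147)/(137 - 147)) = 1/((-2 + 16237) - 148/(-10)) = 1/(16235 - ⅒*(-148)) = 1/(16235 + 74/5) = 1/(81249/5) = 5/81249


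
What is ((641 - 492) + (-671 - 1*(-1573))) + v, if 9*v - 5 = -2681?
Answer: 2261/3 ≈ 753.67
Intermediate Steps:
v = -892/3 (v = 5/9 + (1/9)*(-2681) = 5/9 - 2681/9 = -892/3 ≈ -297.33)
((641 - 492) + (-671 - 1*(-1573))) + v = ((641 - 492) + (-671 - 1*(-1573))) - 892/3 = (149 + (-671 + 1573)) - 892/3 = (149 + 902) - 892/3 = 1051 - 892/3 = 2261/3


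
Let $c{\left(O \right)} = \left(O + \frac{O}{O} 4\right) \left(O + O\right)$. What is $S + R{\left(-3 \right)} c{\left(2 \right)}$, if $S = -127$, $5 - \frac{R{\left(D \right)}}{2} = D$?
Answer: $257$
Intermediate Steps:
$R{\left(D \right)} = 10 - 2 D$
$c{\left(O \right)} = 2 O \left(4 + O\right)$ ($c{\left(O \right)} = \left(O + 1 \cdot 4\right) 2 O = \left(O + 4\right) 2 O = \left(4 + O\right) 2 O = 2 O \left(4 + O\right)$)
$S + R{\left(-3 \right)} c{\left(2 \right)} = -127 + \left(10 - -6\right) 2 \cdot 2 \left(4 + 2\right) = -127 + \left(10 + 6\right) 2 \cdot 2 \cdot 6 = -127 + 16 \cdot 24 = -127 + 384 = 257$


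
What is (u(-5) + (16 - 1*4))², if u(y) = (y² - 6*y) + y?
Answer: 3844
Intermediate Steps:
u(y) = y² - 5*y
(u(-5) + (16 - 1*4))² = (-5*(-5 - 5) + (16 - 1*4))² = (-5*(-10) + (16 - 4))² = (50 + 12)² = 62² = 3844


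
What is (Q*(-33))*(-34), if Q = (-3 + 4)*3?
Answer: 3366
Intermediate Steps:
Q = 3 (Q = 1*3 = 3)
(Q*(-33))*(-34) = (3*(-33))*(-34) = -99*(-34) = 3366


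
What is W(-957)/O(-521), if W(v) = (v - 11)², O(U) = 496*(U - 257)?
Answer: -29282/12059 ≈ -2.4282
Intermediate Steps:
O(U) = -127472 + 496*U (O(U) = 496*(-257 + U) = -127472 + 496*U)
W(v) = (-11 + v)²
W(-957)/O(-521) = (-11 - 957)²/(-127472 + 496*(-521)) = (-968)²/(-127472 - 258416) = 937024/(-385888) = 937024*(-1/385888) = -29282/12059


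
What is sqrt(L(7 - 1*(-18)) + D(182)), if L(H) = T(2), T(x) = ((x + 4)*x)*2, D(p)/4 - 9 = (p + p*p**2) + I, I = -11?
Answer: 2*sqrt(6028754) ≈ 4910.7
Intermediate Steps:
D(p) = -8 + 4*p + 4*p**3 (D(p) = 36 + 4*((p + p*p**2) - 11) = 36 + 4*((p + p**3) - 11) = 36 + 4*(-11 + p + p**3) = 36 + (-44 + 4*p + 4*p**3) = -8 + 4*p + 4*p**3)
T(x) = 2*x*(4 + x) (T(x) = ((4 + x)*x)*2 = (x*(4 + x))*2 = 2*x*(4 + x))
L(H) = 24 (L(H) = 2*2*(4 + 2) = 2*2*6 = 24)
sqrt(L(7 - 1*(-18)) + D(182)) = sqrt(24 + (-8 + 4*182 + 4*182**3)) = sqrt(24 + (-8 + 728 + 4*6028568)) = sqrt(24 + (-8 + 728 + 24114272)) = sqrt(24 + 24114992) = sqrt(24115016) = 2*sqrt(6028754)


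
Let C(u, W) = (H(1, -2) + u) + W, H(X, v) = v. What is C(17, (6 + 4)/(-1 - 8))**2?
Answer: 15625/81 ≈ 192.90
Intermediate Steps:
C(u, W) = -2 + W + u (C(u, W) = (-2 + u) + W = -2 + W + u)
C(17, (6 + 4)/(-1 - 8))**2 = (-2 + (6 + 4)/(-1 - 8) + 17)**2 = (-2 + 10/(-9) + 17)**2 = (-2 + 10*(-1/9) + 17)**2 = (-2 - 10/9 + 17)**2 = (125/9)**2 = 15625/81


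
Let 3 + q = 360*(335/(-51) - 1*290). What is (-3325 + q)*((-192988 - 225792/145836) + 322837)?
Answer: -984471485444552/68867 ≈ -1.4295e+10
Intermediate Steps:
q = -1815051/17 (q = -3 + 360*(335/(-51) - 1*290) = -3 + 360*(335*(-1/51) - 290) = -3 + 360*(-335/51 - 290) = -3 + 360*(-15125/51) = -3 - 1815000/17 = -1815051/17 ≈ -1.0677e+5)
(-3325 + q)*((-192988 - 225792/145836) + 322837) = (-3325 - 1815051/17)*((-192988 - 225792/145836) + 322837) = -1871576*((-192988 - 225792/145836) + 322837)/17 = -1871576*((-192988 - 1*6272/4051) + 322837)/17 = -1871576*((-192988 - 6272/4051) + 322837)/17 = -1871576*(-781800660/4051 + 322837)/17 = -1871576/17*526012027/4051 = -984471485444552/68867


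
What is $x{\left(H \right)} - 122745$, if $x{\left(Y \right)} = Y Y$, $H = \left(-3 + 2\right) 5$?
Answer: $-122720$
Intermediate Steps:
$H = -5$ ($H = \left(-1\right) 5 = -5$)
$x{\left(Y \right)} = Y^{2}$
$x{\left(H \right)} - 122745 = \left(-5\right)^{2} - 122745 = 25 - 122745 = -122720$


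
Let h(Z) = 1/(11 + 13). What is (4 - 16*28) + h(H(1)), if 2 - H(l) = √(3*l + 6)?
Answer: -10655/24 ≈ -443.96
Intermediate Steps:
H(l) = 2 - √(6 + 3*l) (H(l) = 2 - √(3*l + 6) = 2 - √(6 + 3*l))
h(Z) = 1/24
(4 - 16*28) + h(H(1)) = (4 - 16*28) + 1/24 = (4 - 448) + 1/24 = -444 + 1/24 = -10655/24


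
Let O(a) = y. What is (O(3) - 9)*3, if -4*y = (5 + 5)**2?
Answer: -102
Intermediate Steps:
y = -25 (y = -(5 + 5)**2/4 = -1/4*10**2 = -1/4*100 = -25)
O(a) = -25
(O(3) - 9)*3 = (-25 - 9)*3 = -34*3 = -102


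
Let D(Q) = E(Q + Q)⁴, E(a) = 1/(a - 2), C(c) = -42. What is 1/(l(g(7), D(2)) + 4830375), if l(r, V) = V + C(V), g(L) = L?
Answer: 16/77285329 ≈ 2.0703e-7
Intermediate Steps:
E(a) = 1/(-2 + a)
D(Q) = (-2 + 2*Q)⁻⁴ (D(Q) = (1/(-2 + (Q + Q)))⁴ = (1/(-2 + 2*Q))⁴ = (-2 + 2*Q)⁻⁴)
l(r, V) = -42 + V (l(r, V) = V - 42 = -42 + V)
1/(l(g(7), D(2)) + 4830375) = 1/((-42 + 1/(16*(-1 + 2)⁴)) + 4830375) = 1/((-42 + (1/16)/1⁴) + 4830375) = 1/((-42 + (1/16)*1) + 4830375) = 1/((-42 + 1/16) + 4830375) = 1/(-671/16 + 4830375) = 1/(77285329/16) = 16/77285329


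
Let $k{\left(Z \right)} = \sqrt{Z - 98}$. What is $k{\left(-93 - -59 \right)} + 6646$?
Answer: $6646 + 2 i \sqrt{33} \approx 6646.0 + 11.489 i$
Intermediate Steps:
$k{\left(Z \right)} = \sqrt{-98 + Z}$
$k{\left(-93 - -59 \right)} + 6646 = \sqrt{-98 - 34} + 6646 = \sqrt{-132} + 6646 = 2 i \sqrt{33} + 6646 = 6646 + 2 i \sqrt{33}$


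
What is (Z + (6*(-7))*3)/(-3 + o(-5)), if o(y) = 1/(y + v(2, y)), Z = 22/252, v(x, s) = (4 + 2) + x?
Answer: 15865/336 ≈ 47.217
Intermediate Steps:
v(x, s) = 6 + x
Z = 11/126 (Z = 22*(1/252) = 11/126 ≈ 0.087302)
o(y) = 1/(8 + y) (o(y) = 1/(y + (6 + 2)) = 1/(y + 8) = 1/(8 + y))
(Z + (6*(-7))*3)/(-3 + o(-5)) = (11/126 + (6*(-7))*3)/(-3 + 1/(8 - 5)) = (11/126 - 42*3)/(-3 + 1/3) = (11/126 - 126)/(-3 + ⅓) = -15865/(126*(-8/3)) = -15865/126*(-3/8) = 15865/336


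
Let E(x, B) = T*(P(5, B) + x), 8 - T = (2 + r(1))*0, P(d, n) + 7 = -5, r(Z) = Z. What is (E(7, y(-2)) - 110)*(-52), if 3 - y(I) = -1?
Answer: 7800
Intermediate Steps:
P(d, n) = -12 (P(d, n) = -7 - 5 = -12)
y(I) = 4 (y(I) = 3 - 1*(-1) = 3 + 1 = 4)
T = 8 (T = 8 - (2 + 1)*0 = 8 - 3*0 = 8 - 1*0 = 8 + 0 = 8)
E(x, B) = -96 + 8*x (E(x, B) = 8*(-12 + x) = -96 + 8*x)
(E(7, y(-2)) - 110)*(-52) = ((-96 + 8*7) - 110)*(-52) = ((-96 + 56) - 110)*(-52) = (-40 - 110)*(-52) = -150*(-52) = 7800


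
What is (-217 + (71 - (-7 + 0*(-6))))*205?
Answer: -28495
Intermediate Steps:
(-217 + (71 - (-7 + 0*(-6))))*205 = (-217 + (71 - (-7 + 0)))*205 = (-217 + (71 - 1*(-7)))*205 = (-217 + (71 + 7))*205 = (-217 + 78)*205 = -139*205 = -28495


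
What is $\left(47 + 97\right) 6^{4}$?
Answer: $186624$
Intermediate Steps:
$\left(47 + 97\right) 6^{4} = 144 \cdot 1296 = 186624$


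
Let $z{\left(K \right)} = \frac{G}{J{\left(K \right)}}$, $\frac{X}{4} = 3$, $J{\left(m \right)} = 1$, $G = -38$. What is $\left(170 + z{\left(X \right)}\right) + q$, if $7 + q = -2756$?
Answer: $-2631$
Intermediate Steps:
$q = -2763$ ($q = -7 - 2756 = -2763$)
$X = 12$ ($X = 4 \cdot 3 = 12$)
$z{\left(K \right)} = -38$ ($z{\left(K \right)} = - \frac{38}{1} = \left(-38\right) 1 = -38$)
$\left(170 + z{\left(X \right)}\right) + q = \left(170 - 38\right) - 2763 = 132 - 2763 = -2631$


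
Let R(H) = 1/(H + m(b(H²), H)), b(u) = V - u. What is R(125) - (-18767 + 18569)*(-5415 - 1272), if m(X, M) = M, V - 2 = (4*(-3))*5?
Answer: -331006499/250 ≈ -1.3240e+6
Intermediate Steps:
V = -58 (V = 2 + (4*(-3))*5 = 2 - 12*5 = 2 - 60 = -58)
b(u) = -58 - u
R(H) = 1/(2*H) (R(H) = 1/(H + H) = 1/(2*H))
R(125) - (-18767 + 18569)*(-5415 - 1272) = (½)/125 - (-18767 + 18569)*(-5415 - 1272) = (½)*(1/125) - (-198)*(-6687) = 1/250 - 1*1324026 = 1/250 - 1324026 = -331006499/250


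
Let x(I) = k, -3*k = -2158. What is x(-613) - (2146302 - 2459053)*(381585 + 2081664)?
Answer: 2311150766155/3 ≈ 7.7038e+11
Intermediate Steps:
k = 2158/3 (k = -⅓*(-2158) = 2158/3 ≈ 719.33)
x(I) = 2158/3
x(-613) - (2146302 - 2459053)*(381585 + 2081664) = 2158/3 - (2146302 - 2459053)*(381585 + 2081664) = 2158/3 - (-312751)*2463249 = 2158/3 - 1*(-770383587999) = 2158/3 + 770383587999 = 2311150766155/3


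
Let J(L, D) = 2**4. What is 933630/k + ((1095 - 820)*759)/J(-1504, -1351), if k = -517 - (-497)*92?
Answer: 3150256385/241104 ≈ 13066.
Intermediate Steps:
J(L, D) = 16
k = 45207 (k = -517 - 497*(-92) = -517 + 45724 = 45207)
933630/k + ((1095 - 820)*759)/J(-1504, -1351) = 933630/45207 + ((1095 - 820)*759)/16 = 933630*(1/45207) + (275*759)*(1/16) = 311210/15069 + 208725*(1/16) = 311210/15069 + 208725/16 = 3150256385/241104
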